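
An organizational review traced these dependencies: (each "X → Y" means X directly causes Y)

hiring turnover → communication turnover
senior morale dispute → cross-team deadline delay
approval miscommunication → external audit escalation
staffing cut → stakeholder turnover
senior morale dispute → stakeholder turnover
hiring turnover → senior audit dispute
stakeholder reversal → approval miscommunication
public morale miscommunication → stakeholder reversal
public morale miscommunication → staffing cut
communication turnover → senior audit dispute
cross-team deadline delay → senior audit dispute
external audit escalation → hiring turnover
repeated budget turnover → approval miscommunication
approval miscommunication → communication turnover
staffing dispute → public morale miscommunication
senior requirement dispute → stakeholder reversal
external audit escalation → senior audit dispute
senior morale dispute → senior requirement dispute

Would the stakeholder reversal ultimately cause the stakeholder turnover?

No

The stakeholder reversal leads to the approval miscommunication, the external audit escalation, the hiring turnover, the communication turnover, the senior audit dispute; the stakeholder turnover is not among them.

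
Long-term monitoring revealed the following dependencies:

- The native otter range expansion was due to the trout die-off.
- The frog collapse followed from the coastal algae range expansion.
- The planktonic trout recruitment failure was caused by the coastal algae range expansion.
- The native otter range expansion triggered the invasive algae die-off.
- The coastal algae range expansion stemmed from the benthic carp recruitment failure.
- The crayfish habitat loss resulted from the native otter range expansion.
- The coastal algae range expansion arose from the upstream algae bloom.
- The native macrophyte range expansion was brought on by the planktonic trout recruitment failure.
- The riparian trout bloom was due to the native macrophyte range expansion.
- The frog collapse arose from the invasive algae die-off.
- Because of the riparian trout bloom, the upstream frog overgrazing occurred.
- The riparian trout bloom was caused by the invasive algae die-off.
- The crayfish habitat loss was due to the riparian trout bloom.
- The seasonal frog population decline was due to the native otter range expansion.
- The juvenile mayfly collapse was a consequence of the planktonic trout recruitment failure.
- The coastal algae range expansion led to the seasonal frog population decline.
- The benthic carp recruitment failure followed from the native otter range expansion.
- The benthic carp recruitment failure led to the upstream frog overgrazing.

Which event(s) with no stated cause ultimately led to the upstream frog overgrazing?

the trout die-off, the upstream algae bloom

Tracing upstream from the upstream frog overgrazing: the upstream frog overgrazing ← the benthic carp recruitment failure ← the native otter range expansion ← the trout die-off.
A separate upstream branch: the upstream frog overgrazing ← the riparian trout bloom ← the native macrophyte range expansion ← the planktonic trout recruitment failure ← the coastal algae range expansion ← the upstream algae bloom.
Each of those chain origins has no stated cause.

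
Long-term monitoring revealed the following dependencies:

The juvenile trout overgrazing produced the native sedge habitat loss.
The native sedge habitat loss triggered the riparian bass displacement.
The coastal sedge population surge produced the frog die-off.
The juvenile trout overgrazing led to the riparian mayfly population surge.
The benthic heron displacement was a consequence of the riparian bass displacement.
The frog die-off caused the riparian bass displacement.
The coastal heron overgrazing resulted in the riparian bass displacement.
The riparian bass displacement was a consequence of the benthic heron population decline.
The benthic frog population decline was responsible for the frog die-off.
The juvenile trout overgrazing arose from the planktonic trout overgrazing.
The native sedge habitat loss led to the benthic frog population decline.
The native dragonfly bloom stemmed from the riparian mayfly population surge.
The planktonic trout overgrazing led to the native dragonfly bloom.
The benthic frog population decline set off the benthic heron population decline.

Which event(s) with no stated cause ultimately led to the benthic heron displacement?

the coastal heron overgrazing, the coastal sedge population surge, the planktonic trout overgrazing

Tracing upstream from the benthic heron displacement: the benthic heron displacement ← the riparian bass displacement ← the native sedge habitat loss ← the juvenile trout overgrazing ← the planktonic trout overgrazing.
A separate upstream branch: the benthic heron displacement ← the riparian bass displacement ← the coastal heron overgrazing.
A separate upstream branch: the benthic heron displacement ← the riparian bass displacement ← the frog die-off ← the coastal sedge population surge.
Each of those chain origins has no stated cause.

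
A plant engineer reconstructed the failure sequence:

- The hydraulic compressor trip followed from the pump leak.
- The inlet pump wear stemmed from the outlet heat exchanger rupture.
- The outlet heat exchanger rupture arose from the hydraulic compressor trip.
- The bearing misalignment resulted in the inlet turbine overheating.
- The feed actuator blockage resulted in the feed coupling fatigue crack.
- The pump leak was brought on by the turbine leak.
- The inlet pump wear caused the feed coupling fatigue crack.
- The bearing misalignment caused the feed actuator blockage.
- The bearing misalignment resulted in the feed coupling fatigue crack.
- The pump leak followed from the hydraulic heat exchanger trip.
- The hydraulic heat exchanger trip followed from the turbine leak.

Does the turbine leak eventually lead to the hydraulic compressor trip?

Yes

There is a causal chain: the turbine leak → the pump leak → the hydraulic compressor trip.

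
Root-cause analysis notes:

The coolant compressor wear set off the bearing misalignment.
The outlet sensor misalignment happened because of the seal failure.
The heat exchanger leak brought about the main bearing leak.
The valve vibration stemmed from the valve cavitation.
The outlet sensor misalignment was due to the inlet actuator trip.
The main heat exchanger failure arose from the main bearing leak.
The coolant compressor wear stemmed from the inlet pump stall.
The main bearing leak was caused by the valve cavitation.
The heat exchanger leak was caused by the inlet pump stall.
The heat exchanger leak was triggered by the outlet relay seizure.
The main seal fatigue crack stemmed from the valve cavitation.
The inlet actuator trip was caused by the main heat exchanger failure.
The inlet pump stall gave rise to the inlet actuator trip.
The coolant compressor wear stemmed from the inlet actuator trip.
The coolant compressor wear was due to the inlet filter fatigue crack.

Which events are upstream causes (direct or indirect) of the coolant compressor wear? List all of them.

the heat exchanger leak, the inlet actuator trip, the inlet filter fatigue crack, the inlet pump stall, the main bearing leak, the main heat exchanger failure, the outlet relay seizure, the valve cavitation

Immediate causes of the coolant compressor wear: the inlet pump stall, the inlet filter fatigue crack, the inlet actuator trip.
Further upstream: the valve cavitation, the outlet relay seizure, the heat exchanger leak, the main bearing leak, the main heat exchanger failure.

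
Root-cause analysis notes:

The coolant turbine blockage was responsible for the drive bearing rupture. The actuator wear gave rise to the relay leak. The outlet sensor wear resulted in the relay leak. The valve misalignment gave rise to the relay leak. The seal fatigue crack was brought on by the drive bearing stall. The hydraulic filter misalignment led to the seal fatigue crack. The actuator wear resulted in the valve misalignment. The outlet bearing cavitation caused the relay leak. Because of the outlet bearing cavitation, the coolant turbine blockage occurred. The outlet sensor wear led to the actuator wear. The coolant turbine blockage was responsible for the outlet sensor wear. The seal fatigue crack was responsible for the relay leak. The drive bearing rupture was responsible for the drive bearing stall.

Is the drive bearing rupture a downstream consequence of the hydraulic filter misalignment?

No

The hydraulic filter misalignment leads to the seal fatigue crack, the relay leak; the drive bearing rupture is not among them.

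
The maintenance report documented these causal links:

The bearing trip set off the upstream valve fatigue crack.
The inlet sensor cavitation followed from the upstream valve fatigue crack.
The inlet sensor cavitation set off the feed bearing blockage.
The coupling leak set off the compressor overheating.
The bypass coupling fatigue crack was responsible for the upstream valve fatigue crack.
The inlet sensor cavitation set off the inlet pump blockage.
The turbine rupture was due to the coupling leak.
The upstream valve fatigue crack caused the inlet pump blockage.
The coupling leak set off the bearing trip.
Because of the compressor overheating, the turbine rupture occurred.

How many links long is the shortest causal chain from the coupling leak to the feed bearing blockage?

4

Shortest chain: the coupling leak → the bearing trip → the upstream valve fatigue crack → the inlet sensor cavitation → the feed bearing blockage.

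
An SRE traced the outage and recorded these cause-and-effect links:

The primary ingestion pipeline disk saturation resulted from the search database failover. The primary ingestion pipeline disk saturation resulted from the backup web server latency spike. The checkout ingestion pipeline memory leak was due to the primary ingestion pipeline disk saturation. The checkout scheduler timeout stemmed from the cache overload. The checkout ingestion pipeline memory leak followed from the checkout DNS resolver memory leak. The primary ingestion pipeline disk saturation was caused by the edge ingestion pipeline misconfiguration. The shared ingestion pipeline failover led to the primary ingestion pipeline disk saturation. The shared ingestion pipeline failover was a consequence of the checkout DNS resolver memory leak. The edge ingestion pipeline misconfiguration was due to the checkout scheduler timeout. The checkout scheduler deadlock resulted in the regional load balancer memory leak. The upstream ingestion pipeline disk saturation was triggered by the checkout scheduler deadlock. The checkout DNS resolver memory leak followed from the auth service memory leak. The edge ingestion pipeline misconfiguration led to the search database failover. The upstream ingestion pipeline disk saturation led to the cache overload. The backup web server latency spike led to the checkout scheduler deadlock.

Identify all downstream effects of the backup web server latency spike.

Direct effects: the checkout scheduler deadlock, the primary ingestion pipeline disk saturation.
2 steps out: the regional load balancer memory leak, the upstream ingestion pipeline disk saturation, the checkout ingestion pipeline memory leak.
3 steps out: the cache overload.
4 steps out: the checkout scheduler timeout.
5 steps out: the edge ingestion pipeline misconfiguration.
6 steps out: the search database failover.
Not reachable from it: the auth service memory leak, the checkout DNS resolver memory leak, the shared ingestion pipeline failover.

the cache overload, the checkout ingestion pipeline memory leak, the checkout scheduler deadlock, the checkout scheduler timeout, the edge ingestion pipeline misconfiguration, the primary ingestion pipeline disk saturation, the regional load balancer memory leak, the search database failover, the upstream ingestion pipeline disk saturation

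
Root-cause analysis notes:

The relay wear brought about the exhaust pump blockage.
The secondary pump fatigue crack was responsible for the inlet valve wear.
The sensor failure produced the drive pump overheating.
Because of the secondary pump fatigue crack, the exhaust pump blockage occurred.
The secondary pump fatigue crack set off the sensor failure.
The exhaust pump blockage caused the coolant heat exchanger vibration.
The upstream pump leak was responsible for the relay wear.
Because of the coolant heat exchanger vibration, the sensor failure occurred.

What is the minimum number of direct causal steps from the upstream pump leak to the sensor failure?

Shortest chain: the upstream pump leak → the relay wear → the exhaust pump blockage → the coolant heat exchanger vibration → the sensor failure.

4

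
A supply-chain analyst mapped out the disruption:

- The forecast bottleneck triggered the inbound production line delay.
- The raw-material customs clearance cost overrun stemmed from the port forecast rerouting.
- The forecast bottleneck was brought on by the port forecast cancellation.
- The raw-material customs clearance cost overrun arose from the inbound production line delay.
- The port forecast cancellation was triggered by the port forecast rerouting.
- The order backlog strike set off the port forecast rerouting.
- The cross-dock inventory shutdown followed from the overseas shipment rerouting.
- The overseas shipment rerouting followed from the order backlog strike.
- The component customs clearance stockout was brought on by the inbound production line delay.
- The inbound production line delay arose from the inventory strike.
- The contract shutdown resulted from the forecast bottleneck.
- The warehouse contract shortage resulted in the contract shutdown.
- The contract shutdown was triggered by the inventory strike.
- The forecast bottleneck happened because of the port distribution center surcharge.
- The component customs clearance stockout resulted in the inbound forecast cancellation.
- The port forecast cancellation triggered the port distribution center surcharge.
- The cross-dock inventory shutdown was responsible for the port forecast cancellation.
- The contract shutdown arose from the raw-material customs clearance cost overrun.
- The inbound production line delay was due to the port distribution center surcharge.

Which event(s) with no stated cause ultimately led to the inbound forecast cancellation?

the inventory strike, the order backlog strike

Tracing upstream from the inbound forecast cancellation: the inbound forecast cancellation ← the component customs clearance stockout ← the inbound production line delay ← the port distribution center surcharge ← the port forecast cancellation ← the port forecast rerouting ← the order backlog strike.
A separate upstream branch: the inbound forecast cancellation ← the component customs clearance stockout ← the inbound production line delay ← the inventory strike.
Each of those chain origins has no stated cause.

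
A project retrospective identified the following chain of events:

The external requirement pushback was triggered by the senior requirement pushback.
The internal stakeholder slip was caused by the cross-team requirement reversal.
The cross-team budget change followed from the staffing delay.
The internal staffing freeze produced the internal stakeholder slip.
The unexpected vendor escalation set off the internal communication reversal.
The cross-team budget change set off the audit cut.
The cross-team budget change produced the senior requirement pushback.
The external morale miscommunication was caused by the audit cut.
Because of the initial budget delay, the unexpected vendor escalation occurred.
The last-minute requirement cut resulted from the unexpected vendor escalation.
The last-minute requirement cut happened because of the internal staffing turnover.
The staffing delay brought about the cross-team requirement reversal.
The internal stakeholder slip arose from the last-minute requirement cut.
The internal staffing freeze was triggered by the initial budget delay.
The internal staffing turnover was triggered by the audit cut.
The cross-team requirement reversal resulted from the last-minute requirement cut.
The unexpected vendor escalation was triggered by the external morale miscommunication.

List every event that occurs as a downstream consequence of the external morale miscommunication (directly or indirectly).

Direct effects: the unexpected vendor escalation.
2 steps out: the last-minute requirement cut, the internal communication reversal.
3 steps out: the cross-team requirement reversal, the internal stakeholder slip.
Not reachable from it: the staffing delay, the cross-team budget change, the initial budget delay, the senior requirement pushback, the audit cut, the internal staffing freeze, the external requirement pushback, the internal staffing turnover.

the cross-team requirement reversal, the internal communication reversal, the internal stakeholder slip, the last-minute requirement cut, the unexpected vendor escalation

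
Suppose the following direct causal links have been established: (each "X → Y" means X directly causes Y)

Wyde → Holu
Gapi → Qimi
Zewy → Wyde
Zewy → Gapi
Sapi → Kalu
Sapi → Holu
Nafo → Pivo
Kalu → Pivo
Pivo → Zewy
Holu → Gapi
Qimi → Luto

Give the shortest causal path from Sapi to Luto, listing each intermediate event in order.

Sapi → Holu
Holu → Gapi
Gapi → Qimi
Qimi → Luto
Length: 4 steps.

Sapi → Holu → Gapi → Qimi → Luto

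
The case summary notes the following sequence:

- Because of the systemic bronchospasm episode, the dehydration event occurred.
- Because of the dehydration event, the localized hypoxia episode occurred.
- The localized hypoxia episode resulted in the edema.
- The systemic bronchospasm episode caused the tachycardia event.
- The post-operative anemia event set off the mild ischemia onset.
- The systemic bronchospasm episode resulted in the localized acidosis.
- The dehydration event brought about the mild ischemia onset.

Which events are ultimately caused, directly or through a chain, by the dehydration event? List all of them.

the edema, the localized hypoxia episode, the mild ischemia onset

Direct effects: the localized hypoxia episode, the mild ischemia onset.
2 steps out: the edema.
Not reachable from it: the systemic bronchospasm episode, the localized acidosis, the tachycardia event, the post-operative anemia event.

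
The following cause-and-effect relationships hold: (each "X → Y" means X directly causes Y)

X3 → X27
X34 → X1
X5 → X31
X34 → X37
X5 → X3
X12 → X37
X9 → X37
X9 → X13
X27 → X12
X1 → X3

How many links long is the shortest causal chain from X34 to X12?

Shortest chain: X34 → X1 → X3 → X27 → X12.

4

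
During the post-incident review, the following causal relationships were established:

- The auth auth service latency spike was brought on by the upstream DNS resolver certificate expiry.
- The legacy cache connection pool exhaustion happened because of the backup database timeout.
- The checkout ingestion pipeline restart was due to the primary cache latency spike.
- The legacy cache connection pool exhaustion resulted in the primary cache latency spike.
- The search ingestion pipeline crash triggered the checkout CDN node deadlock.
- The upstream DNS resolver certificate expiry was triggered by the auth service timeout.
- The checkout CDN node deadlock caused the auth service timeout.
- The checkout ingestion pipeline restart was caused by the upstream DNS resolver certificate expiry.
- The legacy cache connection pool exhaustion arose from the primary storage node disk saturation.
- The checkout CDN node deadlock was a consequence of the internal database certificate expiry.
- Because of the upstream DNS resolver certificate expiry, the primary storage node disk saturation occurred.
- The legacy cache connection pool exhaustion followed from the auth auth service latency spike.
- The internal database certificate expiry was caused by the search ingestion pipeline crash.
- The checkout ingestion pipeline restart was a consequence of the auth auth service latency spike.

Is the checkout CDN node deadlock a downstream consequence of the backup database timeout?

The backup database timeout leads to the legacy cache connection pool exhaustion, the primary cache latency spike, the checkout ingestion pipeline restart; the checkout CDN node deadlock is not among them.

No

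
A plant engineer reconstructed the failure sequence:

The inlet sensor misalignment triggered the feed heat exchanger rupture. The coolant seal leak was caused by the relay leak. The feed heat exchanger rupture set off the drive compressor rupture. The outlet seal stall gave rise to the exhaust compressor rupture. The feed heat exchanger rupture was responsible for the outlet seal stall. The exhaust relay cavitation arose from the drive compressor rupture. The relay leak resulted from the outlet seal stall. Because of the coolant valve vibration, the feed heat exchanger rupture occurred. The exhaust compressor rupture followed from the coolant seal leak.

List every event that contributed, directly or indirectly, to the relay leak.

the coolant valve vibration, the feed heat exchanger rupture, the inlet sensor misalignment, the outlet seal stall

Immediate cause of the relay leak: the outlet seal stall.
Further upstream: the coolant valve vibration, the feed heat exchanger rupture, the inlet sensor misalignment.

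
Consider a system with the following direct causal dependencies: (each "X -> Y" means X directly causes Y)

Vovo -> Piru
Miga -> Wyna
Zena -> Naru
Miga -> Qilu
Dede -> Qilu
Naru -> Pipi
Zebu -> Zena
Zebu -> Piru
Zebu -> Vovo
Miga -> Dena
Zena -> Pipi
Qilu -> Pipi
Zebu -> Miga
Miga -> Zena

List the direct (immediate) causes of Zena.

Miga, Zebu

Miga, Zebu → Zena with nothing further upstream stated.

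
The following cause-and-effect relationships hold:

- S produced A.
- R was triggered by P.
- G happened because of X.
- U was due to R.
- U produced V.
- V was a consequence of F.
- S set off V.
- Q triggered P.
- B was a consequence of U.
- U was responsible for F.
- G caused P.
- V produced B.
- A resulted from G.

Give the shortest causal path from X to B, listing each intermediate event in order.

X → G → P → R → U → B

X → G
G → P
P → R
R → U
U → B
Length: 5 steps.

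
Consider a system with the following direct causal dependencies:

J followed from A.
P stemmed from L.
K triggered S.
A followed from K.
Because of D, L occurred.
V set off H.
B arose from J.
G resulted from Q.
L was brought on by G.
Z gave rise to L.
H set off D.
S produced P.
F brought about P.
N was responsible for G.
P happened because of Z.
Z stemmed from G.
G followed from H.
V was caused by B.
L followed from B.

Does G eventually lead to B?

No

G leads to Z, L, P; B is not among them.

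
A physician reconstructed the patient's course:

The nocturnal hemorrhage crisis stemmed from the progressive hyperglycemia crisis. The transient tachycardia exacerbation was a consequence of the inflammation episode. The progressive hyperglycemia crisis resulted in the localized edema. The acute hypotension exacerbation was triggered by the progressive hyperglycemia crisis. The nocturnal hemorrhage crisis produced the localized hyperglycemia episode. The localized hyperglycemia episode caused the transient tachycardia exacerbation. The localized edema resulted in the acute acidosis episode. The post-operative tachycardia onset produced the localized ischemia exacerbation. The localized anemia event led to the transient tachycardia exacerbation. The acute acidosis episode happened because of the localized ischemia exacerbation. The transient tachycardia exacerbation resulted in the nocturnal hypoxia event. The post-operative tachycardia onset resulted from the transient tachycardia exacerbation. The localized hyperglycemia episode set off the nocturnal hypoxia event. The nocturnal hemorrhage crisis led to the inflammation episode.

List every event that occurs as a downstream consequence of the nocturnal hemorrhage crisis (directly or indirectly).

Direct effects: the inflammation episode, the localized hyperglycemia episode.
2 steps out: the transient tachycardia exacerbation, the nocturnal hypoxia event.
3 steps out: the post-operative tachycardia onset.
4 steps out: the localized ischemia exacerbation.
5 steps out: the acute acidosis episode.
Not reachable from it: the localized anemia event, the progressive hyperglycemia crisis, the localized edema, the acute hypotension exacerbation.

the acute acidosis episode, the inflammation episode, the localized hyperglycemia episode, the localized ischemia exacerbation, the nocturnal hypoxia event, the post-operative tachycardia onset, the transient tachycardia exacerbation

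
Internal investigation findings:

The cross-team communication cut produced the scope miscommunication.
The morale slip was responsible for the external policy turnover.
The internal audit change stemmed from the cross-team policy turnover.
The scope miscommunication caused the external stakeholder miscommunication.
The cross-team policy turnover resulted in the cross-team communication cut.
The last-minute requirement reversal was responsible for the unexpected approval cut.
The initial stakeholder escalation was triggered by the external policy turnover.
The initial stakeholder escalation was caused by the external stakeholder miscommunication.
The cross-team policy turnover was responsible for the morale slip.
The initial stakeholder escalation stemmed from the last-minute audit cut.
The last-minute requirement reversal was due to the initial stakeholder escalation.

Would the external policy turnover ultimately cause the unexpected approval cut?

Yes

There is a causal chain: the external policy turnover → the initial stakeholder escalation → the last-minute requirement reversal → the unexpected approval cut.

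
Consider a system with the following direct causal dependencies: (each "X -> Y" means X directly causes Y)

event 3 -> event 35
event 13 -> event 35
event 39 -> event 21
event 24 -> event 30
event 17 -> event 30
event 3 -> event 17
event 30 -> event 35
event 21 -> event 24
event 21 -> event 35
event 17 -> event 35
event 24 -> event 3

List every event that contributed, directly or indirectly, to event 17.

Immediate cause of event 17: event 3.
Further upstream: event 39, event 21, event 24.

event 21, event 24, event 3, event 39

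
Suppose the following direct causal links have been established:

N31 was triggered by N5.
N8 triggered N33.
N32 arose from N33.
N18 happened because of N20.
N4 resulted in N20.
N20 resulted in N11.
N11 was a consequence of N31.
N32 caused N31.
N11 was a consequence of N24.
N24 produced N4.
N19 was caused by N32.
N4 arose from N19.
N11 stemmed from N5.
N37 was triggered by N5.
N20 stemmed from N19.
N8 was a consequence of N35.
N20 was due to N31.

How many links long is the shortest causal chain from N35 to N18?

Shortest chain: N35 → N8 → N33 → N32 → N31 → N20 → N18.

6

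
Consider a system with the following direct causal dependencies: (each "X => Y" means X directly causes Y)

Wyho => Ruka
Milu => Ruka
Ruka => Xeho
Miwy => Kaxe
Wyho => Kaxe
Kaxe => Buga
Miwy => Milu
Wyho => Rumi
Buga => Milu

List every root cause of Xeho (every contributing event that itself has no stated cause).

Miwy, Wyho

Tracing upstream from Xeho: Xeho ← Ruka ← Wyho.
A separate upstream branch: Xeho ← Ruka ← Milu ← Miwy.
Each of those chain origins has no stated cause.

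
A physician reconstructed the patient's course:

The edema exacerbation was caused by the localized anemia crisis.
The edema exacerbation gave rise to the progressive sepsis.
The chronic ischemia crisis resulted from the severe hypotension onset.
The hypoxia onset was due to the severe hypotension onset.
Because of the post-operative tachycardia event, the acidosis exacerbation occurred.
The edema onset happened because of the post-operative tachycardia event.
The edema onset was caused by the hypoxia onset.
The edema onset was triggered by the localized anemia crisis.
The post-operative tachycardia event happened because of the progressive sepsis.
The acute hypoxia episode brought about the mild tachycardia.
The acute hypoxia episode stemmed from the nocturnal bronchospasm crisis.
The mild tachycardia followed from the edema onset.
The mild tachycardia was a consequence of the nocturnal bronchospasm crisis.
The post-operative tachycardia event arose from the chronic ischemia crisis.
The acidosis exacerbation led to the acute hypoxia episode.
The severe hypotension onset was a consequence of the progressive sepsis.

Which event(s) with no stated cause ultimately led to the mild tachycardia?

the localized anemia crisis, the nocturnal bronchospasm crisis

Tracing upstream from the mild tachycardia: the mild tachycardia ← the edema onset ← the localized anemia crisis.
A separate upstream branch: the mild tachycardia ← the nocturnal bronchospasm crisis.
Each of those chain origins has no stated cause.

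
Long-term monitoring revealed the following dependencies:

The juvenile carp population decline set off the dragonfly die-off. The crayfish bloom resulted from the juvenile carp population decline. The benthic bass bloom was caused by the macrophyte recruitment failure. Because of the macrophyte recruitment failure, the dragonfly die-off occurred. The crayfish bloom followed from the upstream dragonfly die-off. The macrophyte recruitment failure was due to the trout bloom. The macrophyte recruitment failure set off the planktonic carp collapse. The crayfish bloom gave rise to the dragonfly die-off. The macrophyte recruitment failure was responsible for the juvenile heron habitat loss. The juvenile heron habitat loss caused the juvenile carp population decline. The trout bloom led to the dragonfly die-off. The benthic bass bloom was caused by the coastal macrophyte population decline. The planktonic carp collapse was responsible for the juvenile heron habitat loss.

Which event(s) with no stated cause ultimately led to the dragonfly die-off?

Tracing upstream from the dragonfly die-off: the dragonfly die-off ← the crayfish bloom ← the upstream dragonfly die-off.
A separate upstream branch: the dragonfly die-off ← the trout bloom.
Each of those chain origins has no stated cause.

the trout bloom, the upstream dragonfly die-off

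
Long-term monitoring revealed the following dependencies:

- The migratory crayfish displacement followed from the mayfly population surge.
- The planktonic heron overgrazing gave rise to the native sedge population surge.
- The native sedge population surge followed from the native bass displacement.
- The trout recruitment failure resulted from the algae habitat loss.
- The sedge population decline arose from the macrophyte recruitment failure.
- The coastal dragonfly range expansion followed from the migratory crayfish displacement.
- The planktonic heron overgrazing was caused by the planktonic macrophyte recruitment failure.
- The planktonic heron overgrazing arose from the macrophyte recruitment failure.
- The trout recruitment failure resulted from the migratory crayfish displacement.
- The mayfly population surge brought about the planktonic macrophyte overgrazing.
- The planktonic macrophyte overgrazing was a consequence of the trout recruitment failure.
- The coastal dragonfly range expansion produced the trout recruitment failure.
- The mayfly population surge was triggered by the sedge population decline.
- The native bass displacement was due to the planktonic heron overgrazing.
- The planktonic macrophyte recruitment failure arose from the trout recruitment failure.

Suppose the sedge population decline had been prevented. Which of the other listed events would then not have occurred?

the coastal dragonfly range expansion, the mayfly population surge, the migratory crayfish displacement

Downstream of the sedge population decline: the mayfly population surge, the migratory crayfish displacement, the coastal dragonfly range expansion, the trout recruitment failure, the planktonic macrophyte overgrazing, the planktonic macrophyte recruitment failure, the planktonic heron overgrazing, the native bass displacement, the native sedge population surge.
Of those, still caused via another path: the trout recruitment failure, the planktonic macrophyte overgrazing, the planktonic macrophyte recruitment failure, the planktonic heron overgrazing, the native bass displacement, the native sedge population surge.
The remainder have no surviving cause.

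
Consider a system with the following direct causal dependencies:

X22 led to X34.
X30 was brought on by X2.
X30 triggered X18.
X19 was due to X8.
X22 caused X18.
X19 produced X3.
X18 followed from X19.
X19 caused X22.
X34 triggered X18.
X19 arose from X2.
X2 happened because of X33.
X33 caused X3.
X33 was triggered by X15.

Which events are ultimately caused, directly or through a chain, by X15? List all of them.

X18, X19, X2, X22, X3, X30, X33, X34

Direct effects: X33.
2 steps out: X2, X3.
3 steps out: X19, X30.
4 steps out: X22, X18.
5 steps out: X34.
Not reachable from it: X8.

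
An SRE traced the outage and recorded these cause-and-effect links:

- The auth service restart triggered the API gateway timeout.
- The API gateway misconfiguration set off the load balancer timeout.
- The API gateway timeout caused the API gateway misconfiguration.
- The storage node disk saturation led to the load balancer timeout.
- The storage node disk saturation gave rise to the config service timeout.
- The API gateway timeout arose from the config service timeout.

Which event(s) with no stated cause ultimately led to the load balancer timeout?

the auth service restart, the storage node disk saturation

Tracing upstream from the load balancer timeout: the load balancer timeout ← the storage node disk saturation.
A separate upstream branch: the load balancer timeout ← the API gateway misconfiguration ← the API gateway timeout ← the auth service restart.
Each of those chain origins has no stated cause.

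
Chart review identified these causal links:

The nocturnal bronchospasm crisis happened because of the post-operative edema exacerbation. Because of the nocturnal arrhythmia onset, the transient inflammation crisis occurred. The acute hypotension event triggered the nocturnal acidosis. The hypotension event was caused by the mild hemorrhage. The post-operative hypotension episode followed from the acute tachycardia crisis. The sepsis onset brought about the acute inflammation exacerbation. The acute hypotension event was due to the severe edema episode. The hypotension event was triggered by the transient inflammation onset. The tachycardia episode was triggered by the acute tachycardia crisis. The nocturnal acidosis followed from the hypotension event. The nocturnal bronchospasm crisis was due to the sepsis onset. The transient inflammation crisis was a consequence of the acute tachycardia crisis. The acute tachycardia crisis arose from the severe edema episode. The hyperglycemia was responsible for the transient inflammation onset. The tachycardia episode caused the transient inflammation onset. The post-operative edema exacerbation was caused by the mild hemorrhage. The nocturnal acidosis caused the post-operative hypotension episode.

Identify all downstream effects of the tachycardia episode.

Direct effects: the transient inflammation onset.
2 steps out: the hypotension event.
3 steps out: the nocturnal acidosis.
4 steps out: the post-operative hypotension episode.
Not reachable from it: the hyperglycemia, the sepsis onset, the mild hemorrhage, the post-operative edema exacerbation, the severe edema episode, the nocturnal bronchospasm crisis, the acute inflammation exacerbation, the acute tachycardia crisis, the acute hypotension event, the nocturnal arrhythmia onset, the transient inflammation crisis.

the hypotension event, the nocturnal acidosis, the post-operative hypotension episode, the transient inflammation onset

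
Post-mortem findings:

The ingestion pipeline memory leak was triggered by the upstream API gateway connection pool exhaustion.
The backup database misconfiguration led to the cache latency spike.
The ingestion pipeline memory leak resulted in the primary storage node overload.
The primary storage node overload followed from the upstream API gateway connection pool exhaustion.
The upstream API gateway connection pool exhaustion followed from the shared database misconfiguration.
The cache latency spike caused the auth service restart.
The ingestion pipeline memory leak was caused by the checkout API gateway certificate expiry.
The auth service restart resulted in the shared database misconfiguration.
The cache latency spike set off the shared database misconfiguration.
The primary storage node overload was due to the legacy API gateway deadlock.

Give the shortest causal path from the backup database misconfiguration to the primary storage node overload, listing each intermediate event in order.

the backup database misconfiguration → the cache latency spike
the cache latency spike → the shared database misconfiguration
the shared database misconfiguration → the upstream API gateway connection pool exhaustion
the upstream API gateway connection pool exhaustion → the primary storage node overload
Length: 4 steps.

the backup database misconfiguration → the cache latency spike → the shared database misconfiguration → the upstream API gateway connection pool exhaustion → the primary storage node overload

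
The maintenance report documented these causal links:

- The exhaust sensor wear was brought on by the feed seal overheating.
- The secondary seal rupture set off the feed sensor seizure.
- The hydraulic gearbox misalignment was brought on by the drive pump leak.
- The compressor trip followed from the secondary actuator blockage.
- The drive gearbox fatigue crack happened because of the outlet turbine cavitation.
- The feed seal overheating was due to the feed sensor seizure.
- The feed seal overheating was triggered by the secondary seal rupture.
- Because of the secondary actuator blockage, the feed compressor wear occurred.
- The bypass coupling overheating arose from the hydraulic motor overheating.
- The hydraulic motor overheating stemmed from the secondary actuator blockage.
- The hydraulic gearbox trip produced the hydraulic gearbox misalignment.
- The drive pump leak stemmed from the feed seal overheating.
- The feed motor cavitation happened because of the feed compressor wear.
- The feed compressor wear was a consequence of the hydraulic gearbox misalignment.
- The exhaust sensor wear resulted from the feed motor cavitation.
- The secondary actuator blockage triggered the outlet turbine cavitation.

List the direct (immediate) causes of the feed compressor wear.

Upstream contributors include the hydraulic gearbox trip, the secondary seal rupture, the feed sensor seizure, the feed seal overheating, the drive pump leak, but only the hydraulic gearbox misalignment, the secondary actuator blockage feed directly into the feed compressor wear.

the hydraulic gearbox misalignment, the secondary actuator blockage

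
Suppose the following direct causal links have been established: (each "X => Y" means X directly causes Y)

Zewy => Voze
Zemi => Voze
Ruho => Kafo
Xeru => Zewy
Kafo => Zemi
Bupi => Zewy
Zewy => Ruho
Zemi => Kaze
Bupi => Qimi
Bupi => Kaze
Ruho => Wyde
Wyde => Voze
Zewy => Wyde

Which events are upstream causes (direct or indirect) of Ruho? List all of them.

Immediate cause of Ruho: Zewy.
Further upstream: Bupi, Xeru.

Bupi, Xeru, Zewy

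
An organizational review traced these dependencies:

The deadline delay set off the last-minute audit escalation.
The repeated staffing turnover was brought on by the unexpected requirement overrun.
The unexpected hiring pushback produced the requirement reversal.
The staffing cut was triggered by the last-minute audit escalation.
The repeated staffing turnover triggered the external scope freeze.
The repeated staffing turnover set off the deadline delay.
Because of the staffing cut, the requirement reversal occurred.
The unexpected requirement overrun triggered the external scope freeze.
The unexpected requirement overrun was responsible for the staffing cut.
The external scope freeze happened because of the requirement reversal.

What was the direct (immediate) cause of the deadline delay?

Upstream contributors include the unexpected requirement overrun, but only the repeated staffing turnover feeds directly into the deadline delay.

the repeated staffing turnover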